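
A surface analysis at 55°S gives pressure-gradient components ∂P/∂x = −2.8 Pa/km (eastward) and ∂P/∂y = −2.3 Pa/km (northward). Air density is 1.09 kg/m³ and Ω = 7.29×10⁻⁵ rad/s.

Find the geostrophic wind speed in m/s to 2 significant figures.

Coriolis parameter at 55°S:
f = 2Ω sin φ = 2 × 7.29×10⁻⁵ × sin 55° = 1.19×10⁻⁴ s⁻¹
In the Southern Hemisphere f is negative: f = −1.19×10⁻⁴ s⁻¹.
Component geostrophic relations (x east, y north):
u_g = −(1/(fρ)) ∂P/∂y,  v_g = (1/(fρ)) ∂P/∂x
u_g = −(−2.3×10⁻³)/(−1.19×10⁻⁴ × 1.09) = −17.7 m/s;  v_g = (−2.8×10⁻³)/(−1.19×10⁻⁴ × 1.09) = 21.5 m/s
|V_g| = √(u_g² + v_g²) = 27.8 m/s

28 m/s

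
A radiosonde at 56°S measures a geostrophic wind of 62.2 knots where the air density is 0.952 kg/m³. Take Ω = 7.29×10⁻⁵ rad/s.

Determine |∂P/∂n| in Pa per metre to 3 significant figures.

Coriolis parameter at 56°S:
f = 2Ω sin φ = 2 × 7.29×10⁻⁵ × sin 56° = 1.21×10⁻⁴ s⁻¹
Wind speed in SI: 62.2 knots = 32.0 m/s
Geostrophic balance rearranged: |∂P/∂n| = f ρ V_g
|∂P/∂n| = 1.21×10⁻⁴ × 0.952 × 32.0 = 3.68×10⁻³ Pa/m

3.68×10⁻³ Pa/m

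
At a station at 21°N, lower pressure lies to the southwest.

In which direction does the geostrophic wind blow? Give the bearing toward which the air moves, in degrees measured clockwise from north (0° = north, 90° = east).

315°

The pressure-gradient force points toward the southwest (bearing 225°).
Geostrophic balance: in the Northern Hemisphere the Coriolis force deflects motion to the right, so the geostrophic wind blows 90° to the right of the pressure-gradient force (low pressure on the left).
Rotating 225° by 90° clockwise gives 315° — the wind blows toward the northwest.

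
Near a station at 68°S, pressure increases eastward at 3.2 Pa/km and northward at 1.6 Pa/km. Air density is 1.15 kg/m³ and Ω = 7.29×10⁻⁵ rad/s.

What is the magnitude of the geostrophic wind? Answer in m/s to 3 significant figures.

Coriolis parameter at 68°S:
f = 2Ω sin φ = 2 × 7.29×10⁻⁵ × sin 68° = 1.35×10⁻⁴ s⁻¹
In the Southern Hemisphere f is negative: f = −1.35×10⁻⁴ s⁻¹.
Component geostrophic relations (x east, y north):
u_g = −(1/(fρ)) ∂P/∂y,  v_g = (1/(fρ)) ∂P/∂x
u_g = −(1.6×10⁻³)/(−1.35×10⁻⁴ × 1.15) = 10.3 m/s;  v_g = (3.2×10⁻³)/(−1.35×10⁻⁴ × 1.15) = −20.6 m/s
|V_g| = √(u_g² + v_g²) = 23.0 m/s

23.0 m/s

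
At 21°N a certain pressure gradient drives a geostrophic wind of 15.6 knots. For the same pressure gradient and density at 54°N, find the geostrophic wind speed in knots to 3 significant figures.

With the same pressure gradient and density, V_g ∝ 1/f ∝ 1/sin φ.
V₂ = V₁ · sin φ₁ / sin φ₂ = 15.6 × sin 21° / sin 54°
V₂ = 15.6 × 0.3584/0.8090 = 6.91 knots

6.91 knots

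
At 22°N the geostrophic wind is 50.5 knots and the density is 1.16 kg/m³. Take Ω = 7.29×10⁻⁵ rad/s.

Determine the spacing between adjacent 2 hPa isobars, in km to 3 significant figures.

122 km

Coriolis parameter at 22°N:
f = 2Ω sin φ = 2 × 7.29×10⁻⁵ × sin 22° = 5.46×10⁻⁵ s⁻¹
Wind speed in SI: 50.5 knots = 26.0 m/s
Geostrophic balance rearranged: |∂P/∂n| = f ρ V_g
|∂P/∂n| = 5.46×10⁻⁵ × 1.16 × 26.0 = 1.65×10⁻³ Pa/m
Isobar spacing: Δn = ΔP/|∂P/∂n| = 200 Pa / 1.65×10⁻³ Pa/m = 121509 m ≈ 122 km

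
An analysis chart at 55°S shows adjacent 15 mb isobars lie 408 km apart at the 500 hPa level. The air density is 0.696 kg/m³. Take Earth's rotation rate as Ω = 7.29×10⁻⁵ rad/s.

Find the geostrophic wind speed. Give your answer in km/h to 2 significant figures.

Coriolis parameter at 55°S:
f = 2Ω sin φ = 2 × 7.29×10⁻⁵ × sin 55° = 1.19×10⁻⁴ s⁻¹
Pressure gradient: |∂P/∂n| = 1500 Pa / 408000 m = 3.68×10⁻³ Pa/m
Geostrophic balance (pressure-gradient force = Coriolis force):
V_g = (1/(fρ)) |∂P/∂n| = 3.68×10⁻³ / (1.19×10⁻⁴ × 0.696) = 44.2 m/s
Converting: 44.2 m/s × 3.6 = 160 km/h

160 km/h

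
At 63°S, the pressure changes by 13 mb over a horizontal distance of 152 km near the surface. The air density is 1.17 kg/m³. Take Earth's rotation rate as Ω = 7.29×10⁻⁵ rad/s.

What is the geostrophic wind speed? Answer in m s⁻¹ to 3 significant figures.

Coriolis parameter at 63°S:
f = 2Ω sin φ = 2 × 7.29×10⁻⁵ × sin 63° = 1.30×10⁻⁴ s⁻¹
Pressure gradient: |∂P/∂n| = 1300 Pa / 152000 m = 8.55×10⁻³ Pa/m
Geostrophic balance (pressure-gradient force = Coriolis force):
V_g = (1/(fρ)) |∂P/∂n| = 8.55×10⁻³ / (1.30×10⁻⁴ × 1.17) = 56.3 m/s

56.3 m s⁻¹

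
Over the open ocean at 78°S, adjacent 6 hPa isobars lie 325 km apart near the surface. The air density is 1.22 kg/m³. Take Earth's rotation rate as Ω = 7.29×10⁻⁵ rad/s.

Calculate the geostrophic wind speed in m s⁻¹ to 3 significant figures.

10.6 m s⁻¹

Coriolis parameter at 78°S:
f = 2Ω sin φ = 2 × 7.29×10⁻⁵ × sin 78° = 1.43×10⁻⁴ s⁻¹
Pressure gradient: |∂P/∂n| = 600 Pa / 325000 m = 1.85×10⁻³ Pa/m
Geostrophic balance (pressure-gradient force = Coriolis force):
V_g = (1/(fρ)) |∂P/∂n| = 1.85×10⁻³ / (1.43×10⁻⁴ × 1.22) = 10.6 m/s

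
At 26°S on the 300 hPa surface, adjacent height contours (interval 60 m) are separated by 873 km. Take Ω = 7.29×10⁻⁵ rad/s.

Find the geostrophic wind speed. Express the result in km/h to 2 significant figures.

Coriolis parameter at 26°S:
f = 2Ω sin φ = 2 × 7.29×10⁻⁵ × sin 26° = 6.39×10⁻⁵ s⁻¹
Height gradient: |∂Z/∂n| = 60 m / 873000 m = 6.87×10⁻⁵
On a pressure surface, geostrophic balance gives V_g = (g/f)|∂Z/∂n|:
V_g = 9.81 × 6.87×10⁻⁵ / 6.39×10⁻⁵ = 10.5 m/s
Converting: 10.5 m/s × 3.6 = 38 km/h

38 km/h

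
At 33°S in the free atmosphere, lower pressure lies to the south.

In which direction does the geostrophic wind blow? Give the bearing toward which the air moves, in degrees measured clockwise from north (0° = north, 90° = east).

The pressure-gradient force points toward the south (bearing 180°).
Geostrophic balance: in the Southern Hemisphere the Coriolis force deflects motion to the left, so the geostrophic wind blows 90° to the left of the pressure-gradient force (low pressure on the right).
Rotating 180° by 90° counterclockwise gives 090° — the wind blows toward the east.

090°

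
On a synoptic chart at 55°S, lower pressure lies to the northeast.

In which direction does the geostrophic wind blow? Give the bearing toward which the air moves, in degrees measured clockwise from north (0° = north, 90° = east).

The pressure-gradient force points toward the northeast (bearing 045°).
Geostrophic balance: in the Southern Hemisphere the Coriolis force deflects motion to the left, so the geostrophic wind blows 90° to the left of the pressure-gradient force (low pressure on the right).
Rotating 045° by 90° counterclockwise gives 315° — the wind blows toward the northwest.

315°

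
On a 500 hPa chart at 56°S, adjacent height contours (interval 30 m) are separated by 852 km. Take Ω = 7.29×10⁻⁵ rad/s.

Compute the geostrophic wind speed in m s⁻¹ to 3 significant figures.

Coriolis parameter at 56°S:
f = 2Ω sin φ = 2 × 7.29×10⁻⁵ × sin 56° = 1.21×10⁻⁴ s⁻¹
Height gradient: |∂Z/∂n| = 30 m / 852000 m = 3.52×10⁻⁵
On a pressure surface, geostrophic balance gives V_g = (g/f)|∂Z/∂n|:
V_g = 9.81 × 3.52×10⁻⁵ / 1.21×10⁻⁴ = 2.86 m/s

2.86 m s⁻¹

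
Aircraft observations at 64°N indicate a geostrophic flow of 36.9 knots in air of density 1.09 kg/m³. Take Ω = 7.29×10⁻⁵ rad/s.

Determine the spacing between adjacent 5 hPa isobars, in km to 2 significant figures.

Coriolis parameter at 64°N:
f = 2Ω sin φ = 2 × 7.29×10⁻⁵ × sin 64° = 1.31×10⁻⁴ s⁻¹
Wind speed in SI: 36.9 knots = 19.0 m/s
Geostrophic balance rearranged: |∂P/∂n| = f ρ V_g
|∂P/∂n| = 1.31×10⁻⁴ × 1.09 × 19.0 = 2.71×10⁻³ Pa/m
Isobar spacing: Δn = ΔP/|∂P/∂n| = 500 Pa / 2.71×10⁻³ Pa/m = 184400 m ≈ 180 km

180 km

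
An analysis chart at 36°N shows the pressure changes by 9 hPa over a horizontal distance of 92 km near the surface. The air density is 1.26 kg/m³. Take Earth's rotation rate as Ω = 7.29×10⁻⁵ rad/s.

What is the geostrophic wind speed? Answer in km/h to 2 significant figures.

330 km/h

Coriolis parameter at 36°N:
f = 2Ω sin φ = 2 × 7.29×10⁻⁵ × sin 36° = 8.57×10⁻⁵ s⁻¹
Pressure gradient: |∂P/∂n| = 900 Pa / 92000 m = 9.78×10⁻³ Pa/m
Geostrophic balance (pressure-gradient force = Coriolis force):
V_g = (1/(fρ)) |∂P/∂n| = 9.78×10⁻³ / (8.57×10⁻⁵ × 1.26) = 90.6 m/s
Converting: 90.6 m/s × 3.6 = 330 km/h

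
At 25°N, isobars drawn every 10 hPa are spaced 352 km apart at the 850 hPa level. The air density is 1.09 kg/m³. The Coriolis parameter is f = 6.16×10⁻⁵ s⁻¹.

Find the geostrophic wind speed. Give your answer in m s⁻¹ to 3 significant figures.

42.3 m s⁻¹

Pressure gradient: |∂P/∂n| = 1000 Pa / 352000 m = 2.84×10⁻³ Pa/m
Geostrophic balance (pressure-gradient force = Coriolis force):
V_g = (1/(fρ)) |∂P/∂n| = 2.84×10⁻³ / (6.16×10⁻⁵ × 1.09) = 42.3 m/s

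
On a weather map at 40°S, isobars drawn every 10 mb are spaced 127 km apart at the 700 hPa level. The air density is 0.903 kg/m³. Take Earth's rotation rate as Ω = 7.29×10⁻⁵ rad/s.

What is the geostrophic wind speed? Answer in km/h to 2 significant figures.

330 km/h

Coriolis parameter at 40°S:
f = 2Ω sin φ = 2 × 7.29×10⁻⁵ × sin 40° = 9.37×10⁻⁵ s⁻¹
Pressure gradient: |∂P/∂n| = 1000 Pa / 127000 m = 7.87×10⁻³ Pa/m
Geostrophic balance (pressure-gradient force = Coriolis force):
V_g = (1/(fρ)) |∂P/∂n| = 7.87×10⁻³ / (9.37×10⁻⁵ × 0.903) = 93.0 m/s
Converting: 93.0 m/s × 3.6 = 330 km/h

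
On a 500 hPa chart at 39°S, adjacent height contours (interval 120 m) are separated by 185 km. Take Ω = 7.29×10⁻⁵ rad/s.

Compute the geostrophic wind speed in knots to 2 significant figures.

130 knots

Coriolis parameter at 39°S:
f = 2Ω sin φ = 2 × 7.29×10⁻⁵ × sin 39° = 9.18×10⁻⁵ s⁻¹
Height gradient: |∂Z/∂n| = 120 m / 185000 m = 6.49×10⁻⁴
On a pressure surface, geostrophic balance gives V_g = (g/f)|∂Z/∂n|:
V_g = 9.81 × 6.49×10⁻⁴ / 9.18×10⁻⁵ = 69.4 m/s
Converting: 69.4 m/s × 1.944 = 130 knots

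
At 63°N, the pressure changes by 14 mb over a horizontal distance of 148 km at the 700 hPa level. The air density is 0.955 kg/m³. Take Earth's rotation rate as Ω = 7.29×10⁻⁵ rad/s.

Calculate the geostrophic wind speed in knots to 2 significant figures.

Coriolis parameter at 63°N:
f = 2Ω sin φ = 2 × 7.29×10⁻⁵ × sin 63° = 1.30×10⁻⁴ s⁻¹
Pressure gradient: |∂P/∂n| = 1400 Pa / 148000 m = 9.46×10⁻³ Pa/m
Geostrophic balance (pressure-gradient force = Coriolis force):
V_g = (1/(fρ)) |∂P/∂n| = 9.46×10⁻³ / (1.30×10⁻⁴ × 0.955) = 76.2 m/s
Converting: 76.2 m/s × 1.944 = 150 knots

150 knots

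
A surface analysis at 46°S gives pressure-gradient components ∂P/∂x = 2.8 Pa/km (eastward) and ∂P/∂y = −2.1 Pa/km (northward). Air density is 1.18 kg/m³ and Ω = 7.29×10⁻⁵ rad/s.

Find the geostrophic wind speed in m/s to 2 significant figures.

Coriolis parameter at 46°S:
f = 2Ω sin φ = 2 × 7.29×10⁻⁵ × sin 46° = 1.05×10⁻⁴ s⁻¹
In the Southern Hemisphere f is negative: f = −1.05×10⁻⁴ s⁻¹.
Component geostrophic relations (x east, y north):
u_g = −(1/(fρ)) ∂P/∂y,  v_g = (1/(fρ)) ∂P/∂x
u_g = −(−2.1×10⁻³)/(−1.05×10⁻⁴ × 1.18) = −17.0 m/s;  v_g = (2.8×10⁻³)/(−1.05×10⁻⁴ × 1.18) = −22.6 m/s
|V_g| = √(u_g² + v_g²) = 28.3 m/s

28 m/s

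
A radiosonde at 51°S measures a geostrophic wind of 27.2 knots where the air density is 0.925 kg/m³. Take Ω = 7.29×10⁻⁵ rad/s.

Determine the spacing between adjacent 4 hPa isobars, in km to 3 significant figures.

Coriolis parameter at 51°S:
f = 2Ω sin φ = 2 × 7.29×10⁻⁵ × sin 51° = 1.13×10⁻⁴ s⁻¹
Wind speed in SI: 27.2 knots = 14.0 m/s
Geostrophic balance rearranged: |∂P/∂n| = f ρ V_g
|∂P/∂n| = 1.13×10⁻⁴ × 0.925 × 14.0 = 1.47×10⁻³ Pa/m
Isobar spacing: Δn = ΔP/|∂P/∂n| = 400 Pa / 1.47×10⁻³ Pa/m = 272741 m ≈ 273 km

273 km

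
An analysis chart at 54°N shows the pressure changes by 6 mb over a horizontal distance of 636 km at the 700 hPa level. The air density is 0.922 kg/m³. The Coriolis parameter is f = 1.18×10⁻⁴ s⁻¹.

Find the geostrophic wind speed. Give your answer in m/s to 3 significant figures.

8.67 m/s

Pressure gradient: |∂P/∂n| = 600 Pa / 636000 m = 9.43×10⁻⁴ Pa/m
Geostrophic balance (pressure-gradient force = Coriolis force):
V_g = (1/(fρ)) |∂P/∂n| = 9.43×10⁻⁴ / (1.18×10⁻⁴ × 0.922) = 8.67 m/s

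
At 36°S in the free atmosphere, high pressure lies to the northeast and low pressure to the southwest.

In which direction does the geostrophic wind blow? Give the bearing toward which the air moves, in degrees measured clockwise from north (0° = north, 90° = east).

The pressure-gradient force points toward the southwest (bearing 225°).
Geostrophic balance: in the Southern Hemisphere the Coriolis force deflects motion to the left, so the geostrophic wind blows 90° to the left of the pressure-gradient force (low pressure on the right).
Rotating 225° by 90° counterclockwise gives 135° — the wind blows toward the southeast.

135°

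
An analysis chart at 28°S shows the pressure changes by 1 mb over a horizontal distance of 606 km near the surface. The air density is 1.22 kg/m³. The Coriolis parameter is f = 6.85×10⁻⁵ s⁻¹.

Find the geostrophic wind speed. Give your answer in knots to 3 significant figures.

3.84 knots

Pressure gradient: |∂P/∂n| = 100 Pa / 606000 m = 1.65×10⁻⁴ Pa/m
Geostrophic balance (pressure-gradient force = Coriolis force):
V_g = (1/(fρ)) |∂P/∂n| = 1.65×10⁻⁴ / (6.85×10⁻⁵ × 1.22) = 1.97 m/s
Converting: 1.97 m/s × 1.944 = 3.84 knots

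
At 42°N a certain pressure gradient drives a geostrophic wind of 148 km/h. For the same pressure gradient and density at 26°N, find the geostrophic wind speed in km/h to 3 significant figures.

226 km/h

With the same pressure gradient and density, V_g ∝ 1/f ∝ 1/sin φ.
V₂ = V₁ · sin φ₁ / sin φ₂ = 148 × sin 42° / sin 26°
V₂ = 148 × 0.6691/0.4384 = 226 km/h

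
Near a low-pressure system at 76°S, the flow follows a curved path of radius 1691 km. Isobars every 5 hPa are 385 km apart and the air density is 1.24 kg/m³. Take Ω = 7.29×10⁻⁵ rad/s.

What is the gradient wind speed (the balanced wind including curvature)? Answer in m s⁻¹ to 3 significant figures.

Coriolis parameter at 76°S:
f = 2Ω sin φ = 2 × 7.29×10⁻⁵ × sin 76° = 1.41×10⁻⁴ s⁻¹
Pressure gradient: |∂P/∂n| = 500 Pa / 385000 m = 1.30×10⁻³ Pa/m
Geostrophic speed: V_g = |∂P/∂n|/(fρ) = 1.30×10⁻³/(1.41×10⁻⁴ × 1.24) = 7.40 m/s
Around a low, centrifugal force acts outward with Coriolis, so pressure-gradient force balances both:
(1/ρ)|∂P/∂n| = fV + V²/R  →  V² + fR·V − fR·V_g = 0
With fR = 1.41×10⁻⁴ × 1691×10³ m = 239 m/s:
V = [−fR + √((fR)² + 4 fR V_g)]/2 = [−239 + √(239² + 4×239×7.4)]/2 = 7.19 m/s
Subgeostrophic (V < V_g = 7.4 m/s), as expected around a low.

7.19 m s⁻¹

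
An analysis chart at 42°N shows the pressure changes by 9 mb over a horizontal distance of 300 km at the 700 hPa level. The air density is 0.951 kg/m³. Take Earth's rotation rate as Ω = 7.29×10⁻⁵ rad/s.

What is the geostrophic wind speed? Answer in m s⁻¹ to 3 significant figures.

Coriolis parameter at 42°N:
f = 2Ω sin φ = 2 × 7.29×10⁻⁵ × sin 42° = 9.76×10⁻⁵ s⁻¹
Pressure gradient: |∂P/∂n| = 900 Pa / 300000 m = 3.00×10⁻³ Pa/m
Geostrophic balance (pressure-gradient force = Coriolis force):
V_g = (1/(fρ)) |∂P/∂n| = 3.00×10⁻³ / (9.76×10⁻⁵ × 0.951) = 32.3 m/s

32.3 m s⁻¹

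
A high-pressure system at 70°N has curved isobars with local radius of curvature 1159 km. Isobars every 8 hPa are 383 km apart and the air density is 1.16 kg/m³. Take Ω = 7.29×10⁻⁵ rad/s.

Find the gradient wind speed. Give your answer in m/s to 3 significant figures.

Coriolis parameter at 70°N:
f = 2Ω sin φ = 2 × 7.29×10⁻⁵ × sin 70° = 1.37×10⁻⁴ s⁻¹
Pressure gradient: |∂P/∂n| = 800 Pa / 383000 m = 2.09×10⁻³ Pa/m
Geostrophic speed: V_g = |∂P/∂n|/(fρ) = 2.09×10⁻³/(1.37×10⁻⁴ × 1.16) = 13.1 m/s
Around a high, pressure-gradient force acts outward with centrifugal, so Coriolis balances both:
fV = (1/ρ)|∂P/∂n| + V²/R  →  V² − fR·V + fR·V_g = 0
With fR = 1.37×10⁻⁴ × 1159×10³ m = 159 m/s:
V = [fR − √((fR)² − 4 fR V_g)]/2 = [159 − √(159² − 4×159×13.1)]/2 = 14.5 m/s
Supergeostrophic (V > V_g = 13.1 m/s), as expected around a high.

14.5 m/s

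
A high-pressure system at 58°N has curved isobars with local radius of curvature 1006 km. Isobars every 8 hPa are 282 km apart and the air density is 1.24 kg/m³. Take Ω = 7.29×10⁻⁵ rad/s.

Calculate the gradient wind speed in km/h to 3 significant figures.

Coriolis parameter at 58°N:
f = 2Ω sin φ = 2 × 7.29×10⁻⁵ × sin 58° = 1.24×10⁻⁴ s⁻¹
Pressure gradient: |∂P/∂n| = 800 Pa / 282000 m = 2.84×10⁻³ Pa/m
Geostrophic speed: V_g = |∂P/∂n|/(fρ) = 2.84×10⁻³/(1.24×10⁻⁴ × 1.24) = 18.5 m/s
Around a high, pressure-gradient force acts outward with centrifugal, so Coriolis balances both:
fV = (1/ρ)|∂P/∂n| + V²/R  →  V² − fR·V + fR·V_g = 0
With fR = 1.24×10⁻⁴ × 1006×10³ m = 124 m/s:
V = [fR − √((fR)² − 4 fR V_g)]/2 = [124 − √(124² − 4×124×18.5)]/2 = 22.6 m/s
Supergeostrophic (V > V_g = 18.5 m/s), as expected around a high.
Converting: 22.6 m/s × 3.6 = 81.4 km/h

81.4 km/h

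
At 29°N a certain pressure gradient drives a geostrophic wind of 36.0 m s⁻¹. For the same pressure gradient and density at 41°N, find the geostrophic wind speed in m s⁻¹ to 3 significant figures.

26.6 m s⁻¹

With the same pressure gradient and density, V_g ∝ 1/f ∝ 1/sin φ.
V₂ = V₁ · sin φ₁ / sin φ₂ = 36.0 × sin 29° / sin 41°
V₂ = 36.0 × 0.4848/0.6561 = 26.6 m s⁻¹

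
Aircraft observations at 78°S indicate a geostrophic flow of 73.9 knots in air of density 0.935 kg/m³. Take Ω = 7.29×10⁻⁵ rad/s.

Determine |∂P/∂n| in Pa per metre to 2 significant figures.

Coriolis parameter at 78°S:
f = 2Ω sin φ = 2 × 7.29×10⁻⁵ × sin 78° = 1.43×10⁻⁴ s⁻¹
Wind speed in SI: 73.9 knots = 38.0 m/s
Geostrophic balance rearranged: |∂P/∂n| = f ρ V_g
|∂P/∂n| = 1.43×10⁻⁴ × 0.935 × 38.0 = 5.07×10⁻³ Pa/m

5.1×10⁻³ Pa/m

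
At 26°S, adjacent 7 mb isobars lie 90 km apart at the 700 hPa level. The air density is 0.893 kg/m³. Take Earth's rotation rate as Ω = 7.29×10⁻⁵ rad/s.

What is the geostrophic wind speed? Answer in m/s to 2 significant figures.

140 m/s

Coriolis parameter at 26°S:
f = 2Ω sin φ = 2 × 7.29×10⁻⁵ × sin 26° = 6.39×10⁻⁵ s⁻¹
Pressure gradient: |∂P/∂n| = 700 Pa / 90000 m = 7.78×10⁻³ Pa/m
Geostrophic balance (pressure-gradient force = Coriolis force):
V_g = (1/(fρ)) |∂P/∂n| = 7.78×10⁻³ / (6.39×10⁻⁵ × 0.893) = 136 m/s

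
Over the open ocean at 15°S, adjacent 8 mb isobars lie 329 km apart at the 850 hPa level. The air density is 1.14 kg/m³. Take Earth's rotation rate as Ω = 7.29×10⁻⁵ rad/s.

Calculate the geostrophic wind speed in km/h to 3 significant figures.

203 km/h

Coriolis parameter at 15°S:
f = 2Ω sin φ = 2 × 7.29×10⁻⁵ × sin 15° = 3.77×10⁻⁵ s⁻¹
Pressure gradient: |∂P/∂n| = 800 Pa / 329000 m = 2.43×10⁻³ Pa/m
Geostrophic balance (pressure-gradient force = Coriolis force):
V_g = (1/(fρ)) |∂P/∂n| = 2.43×10⁻³ / (3.77×10⁻⁵ × 1.14) = 56.5 m/s
Converting: 56.5 m/s × 3.6 = 203 km/h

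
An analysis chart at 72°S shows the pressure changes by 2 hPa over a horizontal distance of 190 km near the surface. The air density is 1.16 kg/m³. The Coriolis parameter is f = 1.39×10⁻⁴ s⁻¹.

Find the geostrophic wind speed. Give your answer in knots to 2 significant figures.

Pressure gradient: |∂P/∂n| = 200 Pa / 190000 m = 1.05×10⁻³ Pa/m
Geostrophic balance (pressure-gradient force = Coriolis force):
V_g = (1/(fρ)) |∂P/∂n| = 1.05×10⁻³ / (1.39×10⁻⁴ × 1.16) = 6.53 m/s
Converting: 6.53 m/s × 1.944 = 13 knots

13 knots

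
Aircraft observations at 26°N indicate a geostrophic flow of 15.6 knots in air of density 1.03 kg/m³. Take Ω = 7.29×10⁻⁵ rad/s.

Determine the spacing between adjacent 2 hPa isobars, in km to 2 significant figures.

380 km

Coriolis parameter at 26°N:
f = 2Ω sin φ = 2 × 7.29×10⁻⁵ × sin 26° = 6.39×10⁻⁵ s⁻¹
Wind speed in SI: 15.6 knots = 8.03 m/s
Geostrophic balance rearranged: |∂P/∂n| = f ρ V_g
|∂P/∂n| = 6.39×10⁻⁵ × 1.03 × 8.03 = 5.28×10⁻⁴ Pa/m
Isobar spacing: Δn = ΔP/|∂P/∂n| = 200 Pa / 5.28×10⁻⁴ Pa/m = 378556 m ≈ 380 km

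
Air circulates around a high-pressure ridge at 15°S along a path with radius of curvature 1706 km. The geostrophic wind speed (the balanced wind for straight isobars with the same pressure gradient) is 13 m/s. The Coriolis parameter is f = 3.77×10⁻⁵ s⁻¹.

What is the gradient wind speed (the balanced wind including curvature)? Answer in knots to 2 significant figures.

Around a high, pressure-gradient force acts outward with centrifugal, so Coriolis balances both:
fV = (1/ρ)|∂P/∂n| + V²/R  →  V² − fR·V + fR·V_g = 0
With fR = 3.77×10⁻⁵ × 1706×10³ m = 64.3 m/s:
V = [fR − √((fR)² − 4 fR V_g)]/2 = [64.3 − √(64.3² − 4×64.3×13)]/2 = 18.1 m/s
Supergeostrophic (V > V_g = 13 m/s), as expected around a high.
Converting: 18.1 m/s × 1.944 = 35 knots

35 knots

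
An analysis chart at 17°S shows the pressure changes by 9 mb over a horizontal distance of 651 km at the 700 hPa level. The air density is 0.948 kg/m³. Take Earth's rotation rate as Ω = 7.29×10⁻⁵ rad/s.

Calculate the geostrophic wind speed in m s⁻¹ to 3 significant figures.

34.2 m s⁻¹

Coriolis parameter at 17°S:
f = 2Ω sin φ = 2 × 7.29×10⁻⁵ × sin 17° = 4.26×10⁻⁵ s⁻¹
Pressure gradient: |∂P/∂n| = 900 Pa / 651000 m = 1.38×10⁻³ Pa/m
Geostrophic balance (pressure-gradient force = Coriolis force):
V_g = (1/(fρ)) |∂P/∂n| = 1.38×10⁻³ / (4.26×10⁻⁵ × 0.948) = 34.2 m/s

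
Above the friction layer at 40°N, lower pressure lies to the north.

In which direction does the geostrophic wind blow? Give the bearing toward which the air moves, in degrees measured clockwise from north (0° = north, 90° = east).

090°

The pressure-gradient force points toward the north (bearing 000°).
Geostrophic balance: in the Northern Hemisphere the Coriolis force deflects motion to the right, so the geostrophic wind blows 90° to the right of the pressure-gradient force (low pressure on the left).
Rotating 000° by 90° clockwise gives 090° — the wind blows toward the east.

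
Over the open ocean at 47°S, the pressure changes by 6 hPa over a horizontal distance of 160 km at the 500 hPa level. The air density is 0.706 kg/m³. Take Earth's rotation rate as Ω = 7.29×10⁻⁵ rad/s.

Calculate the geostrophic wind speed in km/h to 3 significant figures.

179 km/h

Coriolis parameter at 47°S:
f = 2Ω sin φ = 2 × 7.29×10⁻⁵ × sin 47° = 1.07×10⁻⁴ s⁻¹
Pressure gradient: |∂P/∂n| = 600 Pa / 160000 m = 3.75×10⁻³ Pa/m
Geostrophic balance (pressure-gradient force = Coriolis force):
V_g = (1/(fρ)) |∂P/∂n| = 3.75×10⁻³ / (1.07×10⁻⁴ × 0.706) = 49.8 m/s
Converting: 49.8 m/s × 3.6 = 179 km/h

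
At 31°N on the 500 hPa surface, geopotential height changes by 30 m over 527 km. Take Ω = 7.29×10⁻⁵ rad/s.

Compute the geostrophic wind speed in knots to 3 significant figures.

Coriolis parameter at 31°N:
f = 2Ω sin φ = 2 × 7.29×10⁻⁵ × sin 31° = 7.51×10⁻⁵ s⁻¹
Height gradient: |∂Z/∂n| = 30 m / 527000 m = 5.69×10⁻⁵
On a pressure surface, geostrophic balance gives V_g = (g/f)|∂Z/∂n|:
V_g = 9.81 × 5.69×10⁻⁵ / 7.51×10⁻⁵ = 7.44 m/s
Converting: 7.44 m/s × 1.944 = 14.5 knots

14.5 knots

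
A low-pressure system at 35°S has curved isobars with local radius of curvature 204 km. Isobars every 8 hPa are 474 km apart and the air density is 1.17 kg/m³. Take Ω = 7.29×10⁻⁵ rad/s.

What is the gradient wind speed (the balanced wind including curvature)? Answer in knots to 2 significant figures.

21 knots

Coriolis parameter at 35°S:
f = 2Ω sin φ = 2 × 7.29×10⁻⁵ × sin 35° = 8.36×10⁻⁵ s⁻¹
Pressure gradient: |∂P/∂n| = 800 Pa / 474000 m = 1.69×10⁻³ Pa/m
Geostrophic speed: V_g = |∂P/∂n|/(fρ) = 1.69×10⁻³/(8.36×10⁻⁵ × 1.17) = 17.2 m/s
Around a low, centrifugal force acts outward with Coriolis, so pressure-gradient force balances both:
(1/ρ)|∂P/∂n| = fV + V²/R  →  V² + fR·V − fR·V_g = 0
With fR = 8.36×10⁻⁵ × 204×10³ m = 17.1 m/s:
V = [−fR + √((fR)² + 4 fR V_g)]/2 = [−17.1 + √(17.1² + 4×17.1×17.2)]/2 = 10.6 m/s
Subgeostrophic (V < V_g = 17.2 m/s), as expected around a low.
Converting: 10.6 m/s × 1.944 = 21 knots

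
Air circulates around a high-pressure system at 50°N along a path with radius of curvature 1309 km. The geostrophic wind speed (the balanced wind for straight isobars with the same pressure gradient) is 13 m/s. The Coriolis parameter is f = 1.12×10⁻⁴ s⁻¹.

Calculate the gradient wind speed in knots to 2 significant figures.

Around a high, pressure-gradient force acts outward with centrifugal, so Coriolis balances both:
fV = (1/ρ)|∂P/∂n| + V²/R  →  V² − fR·V + fR·V_g = 0
With fR = 1.12×10⁻⁴ × 1309×10³ m = 147 m/s:
V = [fR − √((fR)² − 4 fR V_g)]/2 = [147 − √(147² − 4×147×13)]/2 = 14.4 m/s
Supergeostrophic (V > V_g = 13 m/s), as expected around a high.
Converting: 14.4 m/s × 1.944 = 28 knots

28 knots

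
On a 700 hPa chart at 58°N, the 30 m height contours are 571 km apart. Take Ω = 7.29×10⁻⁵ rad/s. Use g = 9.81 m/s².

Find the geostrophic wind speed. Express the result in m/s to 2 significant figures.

4.2 m/s

Coriolis parameter at 58°N:
f = 2Ω sin φ = 2 × 7.29×10⁻⁵ × sin 58° = 1.24×10⁻⁴ s⁻¹
Height gradient: |∂Z/∂n| = 30 m / 571000 m = 5.25×10⁻⁵
On a pressure surface, geostrophic balance gives V_g = (g/f)|∂Z/∂n|:
V_g = 9.81 × 5.25×10⁻⁵ / 1.24×10⁻⁴ = 4.17 m/s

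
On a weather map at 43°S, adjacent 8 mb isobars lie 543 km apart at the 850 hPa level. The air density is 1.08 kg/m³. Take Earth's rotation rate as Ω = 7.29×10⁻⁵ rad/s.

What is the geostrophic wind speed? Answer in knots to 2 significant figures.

27 knots

Coriolis parameter at 43°S:
f = 2Ω sin φ = 2 × 7.29×10⁻⁵ × sin 43° = 9.94×10⁻⁵ s⁻¹
Pressure gradient: |∂P/∂n| = 800 Pa / 543000 m = 1.47×10⁻³ Pa/m
Geostrophic balance (pressure-gradient force = Coriolis force):
V_g = (1/(fρ)) |∂P/∂n| = 1.47×10⁻³ / (9.94×10⁻⁵ × 1.08) = 13.7 m/s
Converting: 13.7 m/s × 1.944 = 27 knots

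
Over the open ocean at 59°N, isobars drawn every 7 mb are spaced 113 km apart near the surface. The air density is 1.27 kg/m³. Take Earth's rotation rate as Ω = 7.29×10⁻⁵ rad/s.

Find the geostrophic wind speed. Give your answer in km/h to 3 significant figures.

141 km/h

Coriolis parameter at 59°N:
f = 2Ω sin φ = 2 × 7.29×10⁻⁵ × sin 59° = 1.25×10⁻⁴ s⁻¹
Pressure gradient: |∂P/∂n| = 700 Pa / 113000 m = 6.19×10⁻³ Pa/m
Geostrophic balance (pressure-gradient force = Coriolis force):
V_g = (1/(fρ)) |∂P/∂n| = 6.19×10⁻³ / (1.25×10⁻⁴ × 1.27) = 39.0 m/s
Converting: 39.0 m/s × 3.6 = 141 km/h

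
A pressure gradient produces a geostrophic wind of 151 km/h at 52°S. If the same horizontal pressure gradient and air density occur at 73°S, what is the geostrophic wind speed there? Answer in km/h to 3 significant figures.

124 km/h

With the same pressure gradient and density, V_g ∝ 1/f ∝ 1/sin φ.
V₂ = V₁ · sin φ₁ / sin φ₂ = 151 × sin 52° / sin 73°
V₂ = 151 × 0.7880/0.9563 = 124 km/h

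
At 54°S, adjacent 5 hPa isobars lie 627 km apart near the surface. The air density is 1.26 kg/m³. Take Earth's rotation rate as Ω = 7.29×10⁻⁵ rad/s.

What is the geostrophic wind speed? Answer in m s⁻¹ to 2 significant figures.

Coriolis parameter at 54°S:
f = 2Ω sin φ = 2 × 7.29×10⁻⁵ × sin 54° = 1.18×10⁻⁴ s⁻¹
Pressure gradient: |∂P/∂n| = 500 Pa / 627000 m = 7.97×10⁻⁴ Pa/m
Geostrophic balance (pressure-gradient force = Coriolis force):
V_g = (1/(fρ)) |∂P/∂n| = 7.97×10⁻⁴ / (1.18×10⁻⁴ × 1.26) = 5.37 m/s

5.4 m s⁻¹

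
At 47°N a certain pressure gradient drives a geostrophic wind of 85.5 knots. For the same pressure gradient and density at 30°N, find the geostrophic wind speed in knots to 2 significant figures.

130 knots

With the same pressure gradient and density, V_g ∝ 1/f ∝ 1/sin φ.
V₂ = V₁ · sin φ₁ / sin φ₂ = 85.5 × sin 47° / sin 30°
V₂ = 85.5 × 0.7314/0.5000 = 130 knots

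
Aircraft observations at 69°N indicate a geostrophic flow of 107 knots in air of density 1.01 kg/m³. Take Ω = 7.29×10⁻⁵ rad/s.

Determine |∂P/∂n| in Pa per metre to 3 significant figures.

7.57×10⁻³ Pa/m

Coriolis parameter at 69°N:
f = 2Ω sin φ = 2 × 7.29×10⁻⁵ × sin 69° = 1.36×10⁻⁴ s⁻¹
Wind speed in SI: 107 knots = 55.0 m/s
Geostrophic balance rearranged: |∂P/∂n| = f ρ V_g
|∂P/∂n| = 1.36×10⁻⁴ × 1.01 × 55.0 = 7.57×10⁻³ Pa/m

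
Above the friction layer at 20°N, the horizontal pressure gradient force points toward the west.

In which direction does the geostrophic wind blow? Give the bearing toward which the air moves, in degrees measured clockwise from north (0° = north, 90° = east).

The pressure-gradient force points toward the west (bearing 270°).
Geostrophic balance: in the Northern Hemisphere the Coriolis force deflects motion to the right, so the geostrophic wind blows 90° to the right of the pressure-gradient force (low pressure on the left).
Rotating 270° by 90° clockwise gives 000° — the wind blows toward the north.

000°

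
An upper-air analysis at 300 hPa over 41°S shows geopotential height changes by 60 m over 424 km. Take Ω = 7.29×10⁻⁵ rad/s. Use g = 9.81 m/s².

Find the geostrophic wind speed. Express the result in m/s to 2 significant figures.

15 m/s

Coriolis parameter at 41°S:
f = 2Ω sin φ = 2 × 7.29×10⁻⁵ × sin 41° = 9.57×10⁻⁵ s⁻¹
Height gradient: |∂Z/∂n| = 60 m / 424000 m = 1.42×10⁻⁴
On a pressure surface, geostrophic balance gives V_g = (g/f)|∂Z/∂n|:
V_g = 9.81 × 1.42×10⁻⁴ / 9.57×10⁻⁵ = 14.5 m/s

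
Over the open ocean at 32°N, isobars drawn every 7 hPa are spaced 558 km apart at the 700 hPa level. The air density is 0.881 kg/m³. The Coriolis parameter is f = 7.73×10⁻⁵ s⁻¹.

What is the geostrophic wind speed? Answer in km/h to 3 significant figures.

Pressure gradient: |∂P/∂n| = 700 Pa / 558000 m = 1.25×10⁻³ Pa/m
Geostrophic balance (pressure-gradient force = Coriolis force):
V_g = (1/(fρ)) |∂P/∂n| = 1.25×10⁻³ / (7.73×10⁻⁵ × 0.881) = 18.4 m/s
Converting: 18.4 m/s × 3.6 = 66.3 km/h

66.3 km/h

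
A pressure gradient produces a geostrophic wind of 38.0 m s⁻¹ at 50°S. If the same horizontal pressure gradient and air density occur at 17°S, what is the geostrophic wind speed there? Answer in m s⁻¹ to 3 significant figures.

With the same pressure gradient and density, V_g ∝ 1/f ∝ 1/sin φ.
V₂ = V₁ · sin φ₁ / sin φ₂ = 38.0 × sin 50° / sin 17°
V₂ = 38.0 × 0.7660/0.2924 = 99.6 m s⁻¹

99.6 m s⁻¹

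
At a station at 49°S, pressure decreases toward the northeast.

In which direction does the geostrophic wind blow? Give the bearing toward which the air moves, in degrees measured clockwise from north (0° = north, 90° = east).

315°

The pressure-gradient force points toward the northeast (bearing 045°).
Geostrophic balance: in the Southern Hemisphere the Coriolis force deflects motion to the left, so the geostrophic wind blows 90° to the left of the pressure-gradient force (low pressure on the right).
Rotating 045° by 90° counterclockwise gives 315° — the wind blows toward the northwest.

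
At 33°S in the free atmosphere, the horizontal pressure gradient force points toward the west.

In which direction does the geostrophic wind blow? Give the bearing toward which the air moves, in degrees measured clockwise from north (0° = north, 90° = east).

180°

The pressure-gradient force points toward the west (bearing 270°).
Geostrophic balance: in the Southern Hemisphere the Coriolis force deflects motion to the left, so the geostrophic wind blows 90° to the left of the pressure-gradient force (low pressure on the right).
Rotating 270° by 90° counterclockwise gives 180° — the wind blows toward the south.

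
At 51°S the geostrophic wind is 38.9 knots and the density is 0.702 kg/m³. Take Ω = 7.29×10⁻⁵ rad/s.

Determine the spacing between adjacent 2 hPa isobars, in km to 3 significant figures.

Coriolis parameter at 51°S:
f = 2Ω sin φ = 2 × 7.29×10⁻⁵ × sin 51° = 1.13×10⁻⁴ s⁻¹
Wind speed in SI: 38.9 knots = 20.0 m/s
Geostrophic balance rearranged: |∂P/∂n| = f ρ V_g
|∂P/∂n| = 1.13×10⁻⁴ × 0.702 × 20.0 = 1.59×10⁻³ Pa/m
Isobar spacing: Δn = ΔP/|∂P/∂n| = 200 Pa / 1.59×10⁻³ Pa/m = 125645 m ≈ 126 km

126 km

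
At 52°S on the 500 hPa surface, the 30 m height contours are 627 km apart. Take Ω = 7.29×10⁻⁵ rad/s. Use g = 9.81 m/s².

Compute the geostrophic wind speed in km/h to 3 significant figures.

Coriolis parameter at 52°S:
f = 2Ω sin φ = 2 × 7.29×10⁻⁵ × sin 52° = 1.15×10⁻⁴ s⁻¹
Height gradient: |∂Z/∂n| = 30 m / 627000 m = 4.78×10⁻⁵
On a pressure surface, geostrophic balance gives V_g = (g/f)|∂Z/∂n|:
V_g = 9.81 × 4.78×10⁻⁵ / 1.15×10⁻⁴ = 4.09 m/s
Converting: 4.09 m/s × 3.6 = 14.7 km/h

14.7 km/h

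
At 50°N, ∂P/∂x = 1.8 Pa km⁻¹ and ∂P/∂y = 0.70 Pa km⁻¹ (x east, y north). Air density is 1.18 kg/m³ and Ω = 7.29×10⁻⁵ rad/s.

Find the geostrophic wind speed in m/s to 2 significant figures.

Coriolis parameter at 50°N:
f = 2Ω sin φ = 2 × 7.29×10⁻⁵ × sin 50° = 1.12×10⁻⁴ s⁻¹
Component geostrophic relations (x east, y north):
u_g = −(1/(fρ)) ∂P/∂y,  v_g = (1/(fρ)) ∂P/∂x
u_g = −(0.70×10⁻³)/(1.12×10⁻⁴ × 1.18) = −5.31 m/s;  v_g = (1.8×10⁻³)/(1.12×10⁻⁴ × 1.18) = 13.7 m/s
|V_g| = √(u_g² + v_g²) = 14.7 m/s

15 m/s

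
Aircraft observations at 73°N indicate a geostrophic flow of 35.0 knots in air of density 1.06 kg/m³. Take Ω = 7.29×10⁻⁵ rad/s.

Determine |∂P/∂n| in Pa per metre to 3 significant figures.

Coriolis parameter at 73°N:
f = 2Ω sin φ = 2 × 7.29×10⁻⁵ × sin 73° = 1.39×10⁻⁴ s⁻¹
Wind speed in SI: 35.0 knots = 18.0 m/s
Geostrophic balance rearranged: |∂P/∂n| = f ρ V_g
|∂P/∂n| = 1.39×10⁻⁴ × 1.06 × 18.0 = 2.66×10⁻³ Pa/m

2.66×10⁻³ Pa/m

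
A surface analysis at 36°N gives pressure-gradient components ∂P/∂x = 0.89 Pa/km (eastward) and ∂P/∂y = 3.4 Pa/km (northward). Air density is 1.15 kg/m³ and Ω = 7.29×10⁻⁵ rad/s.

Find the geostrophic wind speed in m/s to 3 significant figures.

Coriolis parameter at 36°N:
f = 2Ω sin φ = 2 × 7.29×10⁻⁵ × sin 36° = 8.57×10⁻⁵ s⁻¹
Component geostrophic relations (x east, y north):
u_g = −(1/(fρ)) ∂P/∂y,  v_g = (1/(fρ)) ∂P/∂x
u_g = −(3.4×10⁻³)/(8.57×10⁻⁵ × 1.15) = −34.5 m/s;  v_g = (0.89×10⁻³)/(8.57×10⁻⁵ × 1.15) = 9.03 m/s
|V_g| = √(u_g² + v_g²) = 35.7 m/s

35.7 m/s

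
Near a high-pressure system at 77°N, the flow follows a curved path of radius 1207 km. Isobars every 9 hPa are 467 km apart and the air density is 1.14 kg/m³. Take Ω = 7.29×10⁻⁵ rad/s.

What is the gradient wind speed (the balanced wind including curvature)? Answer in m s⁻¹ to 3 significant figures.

Coriolis parameter at 77°N:
f = 2Ω sin φ = 2 × 7.29×10⁻⁵ × sin 77° = 1.42×10⁻⁴ s⁻¹
Pressure gradient: |∂P/∂n| = 900 Pa / 467000 m = 1.93×10⁻³ Pa/m
Geostrophic speed: V_g = |∂P/∂n|/(fρ) = 1.93×10⁻³/(1.42×10⁻⁴ × 1.14) = 11.9 m/s
Around a high, pressure-gradient force acts outward with centrifugal, so Coriolis balances both:
fV = (1/ρ)|∂P/∂n| + V²/R  →  V² − fR·V + fR·V_g = 0
With fR = 1.42×10⁻⁴ × 1207×10³ m = 171 m/s:
V = [fR − √((fR)² − 4 fR V_g)]/2 = [171 − √(171² − 4×171×11.9)]/2 = 12.9 m/s
Supergeostrophic (V > V_g = 11.9 m/s), as expected around a high.

12.9 m s⁻¹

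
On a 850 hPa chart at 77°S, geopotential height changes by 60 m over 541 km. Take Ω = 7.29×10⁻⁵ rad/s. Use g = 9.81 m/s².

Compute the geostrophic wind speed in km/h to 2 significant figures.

28 km/h

Coriolis parameter at 77°S:
f = 2Ω sin φ = 2 × 7.29×10⁻⁵ × sin 77° = 1.42×10⁻⁴ s⁻¹
Height gradient: |∂Z/∂n| = 60 m / 541000 m = 1.11×10⁻⁴
On a pressure surface, geostrophic balance gives V_g = (g/f)|∂Z/∂n|:
V_g = 9.81 × 1.11×10⁻⁴ / 1.42×10⁻⁴ = 7.66 m/s
Converting: 7.66 m/s × 3.6 = 28 km/h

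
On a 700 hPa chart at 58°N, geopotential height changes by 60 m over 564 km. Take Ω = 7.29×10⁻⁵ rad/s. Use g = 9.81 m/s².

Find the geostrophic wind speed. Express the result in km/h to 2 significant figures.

30 km/h

Coriolis parameter at 58°N:
f = 2Ω sin φ = 2 × 7.29×10⁻⁵ × sin 58° = 1.24×10⁻⁴ s⁻¹
Height gradient: |∂Z/∂n| = 60 m / 564000 m = 1.06×10⁻⁴
On a pressure surface, geostrophic balance gives V_g = (g/f)|∂Z/∂n|:
V_g = 9.81 × 1.06×10⁻⁴ / 1.24×10⁻⁴ = 8.44 m/s
Converting: 8.44 m/s × 3.6 = 30 km/h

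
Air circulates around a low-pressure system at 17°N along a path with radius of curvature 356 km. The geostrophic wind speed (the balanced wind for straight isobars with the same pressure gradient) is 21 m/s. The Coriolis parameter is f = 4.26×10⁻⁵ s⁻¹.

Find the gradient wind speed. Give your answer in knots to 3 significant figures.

23.0 knots

Around a low, centrifugal force acts outward with Coriolis, so pressure-gradient force balances both:
(1/ρ)|∂P/∂n| = fV + V²/R  →  V² + fR·V − fR·V_g = 0
With fR = 4.26×10⁻⁵ × 356×10³ m = 15.2 m/s:
V = [−fR + √((fR)² + 4 fR V_g)]/2 = [−15.2 + √(15.2² + 4×15.2×21)]/2 = 11.8 m/s
Subgeostrophic (V < V_g = 21 m/s), as expected around a low.
Converting: 11.8 m/s × 1.944 = 23.0 knots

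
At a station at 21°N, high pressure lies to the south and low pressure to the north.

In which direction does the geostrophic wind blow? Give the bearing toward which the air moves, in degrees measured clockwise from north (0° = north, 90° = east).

The pressure-gradient force points toward the north (bearing 000°).
Geostrophic balance: in the Northern Hemisphere the Coriolis force deflects motion to the right, so the geostrophic wind blows 90° to the right of the pressure-gradient force (low pressure on the left).
Rotating 000° by 90° clockwise gives 090° — the wind blows toward the east.

090°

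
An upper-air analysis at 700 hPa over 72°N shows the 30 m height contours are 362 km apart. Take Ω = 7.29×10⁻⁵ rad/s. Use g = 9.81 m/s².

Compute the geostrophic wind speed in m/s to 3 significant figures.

Coriolis parameter at 72°N:
f = 2Ω sin φ = 2 × 7.29×10⁻⁵ × sin 72° = 1.39×10⁻⁴ s⁻¹
Height gradient: |∂Z/∂n| = 30 m / 362000 m = 8.29×10⁻⁵
On a pressure surface, geostrophic balance gives V_g = (g/f)|∂Z/∂n|:
V_g = 9.81 × 8.29×10⁻⁵ / 1.39×10⁻⁴ = 5.86 m/s

5.86 m/s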